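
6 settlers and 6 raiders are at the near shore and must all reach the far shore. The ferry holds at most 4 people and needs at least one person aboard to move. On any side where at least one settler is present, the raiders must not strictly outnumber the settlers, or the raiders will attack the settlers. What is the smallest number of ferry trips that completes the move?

Counting alone: each trip to the far shore takes at most 4 across and each return brings at least 1 back, so after t trips out (and t−1 returns) at most 4t − (t−1) of the 12 are across; that first reaches 12 at t = 4, so at least 7 crossings are needed.
The safety rule pushes this higher. Following every safe sequence of crossings, the most of the 12 that can be at the far shore as the ferry arrives there on crossing 7 is 11 — never all 12.
So no plan with fewer than 9 crossings exists, and this one achieves 9:
1. 2 raiders → the far shore.  (the near shore: 6S 4R; the far shore: 0S 2R)
2. 1 raider ← the near shore.  (the near shore: 6S 5R; the far shore: 0S 1R)
3. 4 raiders → the far shore.  (the near shore: 6S 1R; the far shore: 0S 5R)
4. 1 raider ← the near shore.  (the near shore: 6S 2R; the far shore: 0S 4R)
5. 4 settlers → the far shore.  (the near shore: 2S 2R; the far shore: 4S 4R)
6. 1 settler and 1 raider ← the near shore.  (the near shore: 3S 3R; the far shore: 3S 3R)
7. 2 settlers and 2 raiders → the far shore.  (the near shore: 1S 1R; the far shore: 5S 5R)
8. 1 settler and 1 raider ← the near shore.  (the near shore: 2S 2R; the far shore: 4S 4R)
9. 2 settlers and 2 raiders → the far shore.  (the near shore: 0S 0R; the far shore: 6S 6R)

9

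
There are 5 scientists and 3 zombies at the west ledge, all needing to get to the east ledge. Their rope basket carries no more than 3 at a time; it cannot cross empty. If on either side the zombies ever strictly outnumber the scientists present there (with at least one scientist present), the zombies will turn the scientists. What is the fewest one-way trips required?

Counting alone: each trip to the east ledge takes at most 3 across and each return brings at least 1 back, so after t trips out (and t−1 returns) at most 3t − (t−1) of the 8 are across; that first reaches 8 at t = 4, so at least 7 crossings are needed.
The plan below uses exactly 7 crossings, so it is optimal:
1. 2 zombies → the east ledge.  (the west ledge: 5S 1Z; the east ledge: 0S 2Z)
2. 1 zombie ← the west ledge.  (the west ledge: 5S 2Z; the east ledge: 0S 1Z)
3. 2 scientists and 1 zombie → the east ledge.  (the west ledge: 3S 1Z; the east ledge: 2S 2Z)
4. 1 zombie ← the west ledge.  (the west ledge: 3S 2Z; the east ledge: 2S 1Z)
5. 1 scientist and 2 zombies → the east ledge.  (the west ledge: 2S 0Z; the east ledge: 3S 3Z)
6. 1 zombie ← the west ledge.  (the west ledge: 2S 1Z; the east ledge: 3S 2Z)
7. 2 scientists and 1 zombie → the east ledge.  (the west ledge: 0S 0Z; the east ledge: 5S 3Z)

7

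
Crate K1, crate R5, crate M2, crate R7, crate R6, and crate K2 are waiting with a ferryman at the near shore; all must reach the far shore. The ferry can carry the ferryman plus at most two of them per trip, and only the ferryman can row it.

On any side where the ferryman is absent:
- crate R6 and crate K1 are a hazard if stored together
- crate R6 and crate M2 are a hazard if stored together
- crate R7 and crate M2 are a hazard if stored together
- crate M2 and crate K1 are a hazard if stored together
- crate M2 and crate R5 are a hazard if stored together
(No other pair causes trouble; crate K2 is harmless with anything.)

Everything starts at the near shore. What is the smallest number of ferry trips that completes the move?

9

Counting alone: the ferryman can take at most 2 across per trip to the far shore, so moving all 6 needs at least 3 loaded trips out, with a return between consecutive ones — at least 5 crossings.
The safety rule pushes this higher. Following every safe sequence of crossings, the most of the 6 that can be at the far shore as the ferry arrives there on crossings 5, 7 is 4, 5 respectively — never all 6.
So no plan with fewer than 9 crossings exists, and this one achieves 9:
1. Ferryman goes to the far shore with crate K1 and crate M2.
2. Ferryman goes back to the near shore with crate K1.
3. Ferryman goes to the far shore with crate K1 and crate R5.
4. Ferryman goes back to the near shore with crate M2.
5. Ferryman goes to the far shore with crate M2 and crate R7.
6. Ferryman goes back to the near shore with crate M2.
7. Ferryman goes to the far shore with crate K2 and crate M2.
8. Ferryman goes back to the near shore with crate M2.
9. Ferryman goes to the far shore with crate M2 and crate R6.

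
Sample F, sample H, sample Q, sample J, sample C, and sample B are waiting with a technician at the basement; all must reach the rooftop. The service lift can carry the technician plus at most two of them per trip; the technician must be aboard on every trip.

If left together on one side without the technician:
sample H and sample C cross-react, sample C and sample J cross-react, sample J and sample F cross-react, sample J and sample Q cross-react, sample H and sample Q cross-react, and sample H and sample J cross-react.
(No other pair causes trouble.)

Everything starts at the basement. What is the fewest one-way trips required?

Counting alone: the technician can take at most 2 across per trip to the rooftop, so moving all 6 needs at least 3 loaded trips out, with a return between consecutive ones — at least 5 crossings.
The safety rule pushes this higher. Following every safe sequence of crossings, the most of the 6 that can be at the rooftop as the service lift arrives there on crossings 5, 7 is 4, 5 respectively — never all 6.
So no plan with fewer than 9 crossings exists, and this one achieves 9:
1. Technician goes to the rooftop with sample H and sample J.  [the basement: sample B, sample C, sample F, sample Q | the rooftop: sample H, sample J]
2. Technician goes back to the basement with sample H.  [the basement: sample B, sample C, sample F, sample H, sample Q | the rooftop: sample J]
3. Technician goes to the rooftop with sample F and sample H.  [the basement: sample B, sample C, sample Q | the rooftop: sample F, sample H, sample J]
4. Technician goes back to the basement with sample J.  [the basement: sample B, sample C, sample J, sample Q | the rooftop: sample F, sample H]
5. Technician goes to the rooftop with sample C and sample Q.  [the basement: sample B, sample J | the rooftop: sample C, sample F, sample H, sample Q]
6. Technician goes back to the basement with sample H.  [the basement: sample B, sample H, sample J | the rooftop: sample C, sample F, sample Q]
7. Technician goes to the rooftop with sample B and sample H.  [the basement: sample J | the rooftop: sample B, sample C, sample F, sample H, sample Q]
8. Technician goes back to the basement with sample H.  [the basement: sample H, sample J | the rooftop: sample B, sample C, sample F, sample Q]
9. Technician goes to the rooftop with sample H and sample J.  [the basement: — | the rooftop: sample B, sample C, sample F, sample H, sample J, sample Q]

9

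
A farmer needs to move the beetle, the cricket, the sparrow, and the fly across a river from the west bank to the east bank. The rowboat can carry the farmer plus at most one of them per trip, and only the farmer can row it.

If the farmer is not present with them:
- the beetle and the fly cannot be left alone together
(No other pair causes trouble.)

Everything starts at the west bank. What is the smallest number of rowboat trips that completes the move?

7

Counting alone: the farmer can take at most 1 across per trip to the east bank, so moving all 4 needs at least 4 loaded trips out, with a return between consecutive ones — at least 7 crossings.
The plan below uses exactly 7 crossings, so it is optimal:
1. Farmer goes to the east bank with the beetle.  [the west bank: the cricket, the fly, the sparrow | the east bank: the beetle]
2. Farmer goes back to the west bank alone.  [the west bank: the cricket, the fly, the sparrow | the east bank: the beetle]
3. Farmer goes to the east bank with the cricket.  [the west bank: the fly, the sparrow | the east bank: the beetle, the cricket]
4. Farmer goes back to the west bank alone.  [the west bank: the fly, the sparrow | the east bank: the beetle, the cricket]
5. Farmer goes to the east bank with the sparrow.  [the west bank: the fly | the east bank: the beetle, the cricket, the sparrow]
6. Farmer goes back to the west bank alone.  [the west bank: the fly | the east bank: the beetle, the cricket, the sparrow]
7. Farmer goes to the east bank with the fly.  [the west bank: — | the east bank: the beetle, the cricket, the fly, the sparrow]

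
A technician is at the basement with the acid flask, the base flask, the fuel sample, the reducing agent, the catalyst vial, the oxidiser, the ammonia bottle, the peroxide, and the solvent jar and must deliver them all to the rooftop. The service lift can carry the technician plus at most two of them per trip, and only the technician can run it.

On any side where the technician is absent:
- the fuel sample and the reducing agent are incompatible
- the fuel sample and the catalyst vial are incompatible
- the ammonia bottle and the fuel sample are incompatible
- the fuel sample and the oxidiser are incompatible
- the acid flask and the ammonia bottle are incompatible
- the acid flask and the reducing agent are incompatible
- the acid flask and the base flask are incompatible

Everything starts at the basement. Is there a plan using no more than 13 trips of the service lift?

Yes — this plan uses 11 crossings (≤ 13):
1. Technician goes to the rooftop with the acid flask and the fuel sample.
2. Technician goes back to the basement alone.
3. Technician goes to the rooftop with the base flask.
4. Technician goes back to the basement with the acid flask.
5. Technician goes to the rooftop with the ammonia bottle and the reducing agent.
6. Technician goes back to the basement with the fuel sample.
7. Technician goes to the rooftop with the catalyst vial and the oxidiser.
8. Technician goes back to the basement alone.
9. Technician goes to the rooftop with the peroxide and the solvent jar.
10. Technician goes back to the basement alone.
11. Technician goes to the rooftop with the acid flask and the fuel sample.

Yes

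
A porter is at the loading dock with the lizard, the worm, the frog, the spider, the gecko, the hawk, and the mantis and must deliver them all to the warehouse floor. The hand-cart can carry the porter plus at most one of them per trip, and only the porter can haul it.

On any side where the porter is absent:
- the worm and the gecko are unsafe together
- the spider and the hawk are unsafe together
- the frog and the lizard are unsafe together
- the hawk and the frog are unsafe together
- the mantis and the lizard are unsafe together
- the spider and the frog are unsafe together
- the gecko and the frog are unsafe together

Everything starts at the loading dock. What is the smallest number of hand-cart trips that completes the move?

Whatever the first load, the items left behind include a forbidden pair without the porter. No opening move is safe, so no plan exists.

impossible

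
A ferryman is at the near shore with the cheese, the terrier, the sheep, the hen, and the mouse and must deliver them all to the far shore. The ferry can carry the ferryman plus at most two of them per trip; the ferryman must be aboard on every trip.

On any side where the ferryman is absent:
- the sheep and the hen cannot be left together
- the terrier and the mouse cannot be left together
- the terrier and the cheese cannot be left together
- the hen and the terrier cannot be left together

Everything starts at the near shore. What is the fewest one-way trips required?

Counting alone: the ferryman can take at most 2 across per trip to the far shore, so moving all 5 needs at least 3 loaded trips out, with a return between consecutive ones — at least 5 crossings.
The plan below uses exactly 5 crossings, so it is optimal:
1. Ferryman goes to the far shore with the sheep and the terrier.  [the near shore: the cheese, the hen, the mouse | the far shore: the sheep, the terrier]
2. Ferryman goes back to the near shore alone.  [the near shore: the cheese, the hen, the mouse | the far shore: the sheep, the terrier]
3. Ferryman goes to the far shore with the cheese and the mouse.  [the near shore: the hen | the far shore: the cheese, the mouse, the sheep, the terrier]
4. Ferryman goes back to the near shore with the terrier.  [the near shore: the hen, the terrier | the far shore: the cheese, the mouse, the sheep]
5. Ferryman goes to the far shore with the hen and the terrier.  [the near shore: — | the far shore: the cheese, the hen, the mouse, the sheep, the terrier]

5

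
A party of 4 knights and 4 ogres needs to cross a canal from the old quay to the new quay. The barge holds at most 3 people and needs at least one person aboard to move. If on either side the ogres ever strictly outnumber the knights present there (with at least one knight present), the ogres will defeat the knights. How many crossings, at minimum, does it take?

9

Counting alone: each trip to the new quay takes at most 3 across and each return brings at least 1 back, so after t trips out (and t−1 returns) at most 3t − (t−1) of the 8 are across; that first reaches 8 at t = 4, so at least 7 crossings are needed.
The safety rule pushes this higher. Following every safe sequence of crossings, the most of the 8 that can be at the new quay as the barge arrives there on crossing 7 is 7 — never all 8.
So no plan with fewer than 9 crossings exists, and this one achieves 9:
1. 2 ogres → the new quay.  (the old quay: 4K 2O; the new quay: 0K 2O)
2. 1 ogre ← the old quay.  (the old quay: 4K 3O; the new quay: 0K 1O)
3. 3 ogres → the new quay.  (the old quay: 4K 0O; the new quay: 0K 4O)
4. 1 ogre ← the old quay.  (the old quay: 4K 1O; the new quay: 0K 3O)
5. 3 knights → the new quay.  (the old quay: 1K 1O; the new quay: 3K 3O)
6. 1 knight and 1 ogre ← the old quay.  (the old quay: 2K 2O; the new quay: 2K 2O)
7. 2 knights → the new quay.  (the old quay: 0K 2O; the new quay: 4K 2O)
8. 1 ogre ← the old quay.  (the old quay: 0K 3O; the new quay: 4K 1O)
9. 3 ogres → the new quay.  (the old quay: 0K 0O; the new quay: 4K 4O)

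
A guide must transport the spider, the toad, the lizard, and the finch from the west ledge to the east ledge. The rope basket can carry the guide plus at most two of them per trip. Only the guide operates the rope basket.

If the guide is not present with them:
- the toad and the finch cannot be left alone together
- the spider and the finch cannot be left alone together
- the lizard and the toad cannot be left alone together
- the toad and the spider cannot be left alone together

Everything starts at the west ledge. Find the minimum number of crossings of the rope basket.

Counting alone: the guide can take at most 2 across per trip to the east ledge, so moving all 4 needs at least 2 loaded trips out, with a return between consecutive ones — at least 3 crossings.
The safety rule pushes this higher. Following every safe sequence of crossings, the most of the 4 that can be at the east ledge as the rope basket arrives there on crossing 3 is 3 — never all 4.
So no plan with fewer than 5 crossings exists, and this one achieves 5:
1. Guide goes to the east ledge with the spider and the toad.  [the west ledge: the finch, the lizard | the east ledge: the spider, the toad]
2. Guide goes back to the west ledge with the spider.  [the west ledge: the finch, the lizard, the spider | the east ledge: the toad]
3. Guide goes to the east ledge with the lizard and the spider.  [the west ledge: the finch | the east ledge: the lizard, the spider, the toad]
4. Guide goes back to the west ledge with the toad.  [the west ledge: the finch, the toad | the east ledge: the lizard, the spider]
5. Guide goes to the east ledge with the finch and the toad.  [the west ledge: — | the east ledge: the finch, the lizard, the spider, the toad]

5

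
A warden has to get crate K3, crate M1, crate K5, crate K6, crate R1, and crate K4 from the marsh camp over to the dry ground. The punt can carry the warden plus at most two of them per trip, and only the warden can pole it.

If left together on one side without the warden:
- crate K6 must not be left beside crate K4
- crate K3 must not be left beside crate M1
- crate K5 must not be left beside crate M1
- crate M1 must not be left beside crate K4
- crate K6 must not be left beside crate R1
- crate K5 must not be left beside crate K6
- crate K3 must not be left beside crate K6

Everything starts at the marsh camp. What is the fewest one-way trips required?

7

Counting alone: the warden can take at most 2 across per trip to the dry ground, so moving all 6 needs at least 3 loaded trips out, with a return between consecutive ones — at least 5 crossings.
The safety rule pushes this higher. Following every safe sequence of crossings, the most of the 6 that can be at the dry ground as the punt arrives there on crossing 5 is 4 — never all 6.
So no plan with fewer than 7 crossings exists, and this one achieves 7:
1. Warden goes to the dry ground with crate K6 and crate M1.
2. Warden goes back to the marsh camp alone.
3. Warden goes to the dry ground with crate K3 and crate K5.
4. Warden goes back to the marsh camp with crate K6 and crate M1.
5. Warden goes to the dry ground with crate K4 and crate R1.
6. Warden goes back to the marsh camp alone.
7. Warden goes to the dry ground with crate K6 and crate M1.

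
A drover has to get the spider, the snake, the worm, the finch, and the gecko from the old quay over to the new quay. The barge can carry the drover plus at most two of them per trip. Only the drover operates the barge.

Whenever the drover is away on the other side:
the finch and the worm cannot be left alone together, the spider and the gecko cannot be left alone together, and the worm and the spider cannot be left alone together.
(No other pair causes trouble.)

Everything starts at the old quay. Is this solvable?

Yes

1. Drover goes to the new quay with the spider and the worm.  [the old quay: the finch, the gecko, the snake | the new quay: the spider, the worm]
2. Drover goes back to the old quay with the spider.  [the old quay: the finch, the gecko, the snake, the spider | the new quay: the worm]
3. Drover goes to the new quay with the gecko and the snake.  [the old quay: the finch, the spider | the new quay: the gecko, the snake, the worm]
4. Drover goes back to the old quay alone.  [the old quay: the finch, the spider | the new quay: the gecko, the snake, the worm]
5. Drover goes to the new quay with the finch and the spider.  [the old quay: — | the new quay: the finch, the gecko, the snake, the spider, the worm]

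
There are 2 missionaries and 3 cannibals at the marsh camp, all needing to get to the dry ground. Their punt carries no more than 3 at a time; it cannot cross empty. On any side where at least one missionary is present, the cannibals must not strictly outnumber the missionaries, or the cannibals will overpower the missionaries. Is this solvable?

The cannibals already outnumber the missionaries at the marsh camp before anyone moves, so the starting position itself is disallowed.

No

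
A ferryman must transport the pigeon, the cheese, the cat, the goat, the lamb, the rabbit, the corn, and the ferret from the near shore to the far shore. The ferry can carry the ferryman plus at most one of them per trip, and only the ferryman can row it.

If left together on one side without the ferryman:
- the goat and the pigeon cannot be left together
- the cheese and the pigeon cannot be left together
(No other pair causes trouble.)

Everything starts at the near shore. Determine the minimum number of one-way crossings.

Counting alone: the ferryman can take at most 1 across per trip to the far shore, so moving all 8 needs at least 8 loaded trips out, with a return between consecutive ones — at least 15 crossings.
The safety rule pushes this higher. Following every safe sequence of crossings, the most of the 8 that can be at the far shore as the ferry arrives there on crossing 15 is 7 — never all 8.
So no plan with fewer than 17 crossings exists, and this one achieves 17:
1. Ferryman goes to the far shore with the pigeon.
2. Ferryman goes back to the near shore alone.
3. Ferryman goes to the far shore with the cheese.
4. Ferryman goes back to the near shore with the pigeon.
5. Ferryman goes to the far shore with the goat.
6. Ferryman goes back to the near shore alone.
7. Ferryman goes to the far shore with the cat.
8. Ferryman goes back to the near shore alone.
9. Ferryman goes to the far shore with the lamb.
10. Ferryman goes back to the near shore alone.
11. Ferryman goes to the far shore with the rabbit.
12. Ferryman goes back to the near shore alone.
13. Ferryman goes to the far shore with the corn.
14. Ferryman goes back to the near shore alone.
15. Ferryman goes to the far shore with the ferret.
16. Ferryman goes back to the near shore alone.
17. Ferryman goes to the far shore with the pigeon.

17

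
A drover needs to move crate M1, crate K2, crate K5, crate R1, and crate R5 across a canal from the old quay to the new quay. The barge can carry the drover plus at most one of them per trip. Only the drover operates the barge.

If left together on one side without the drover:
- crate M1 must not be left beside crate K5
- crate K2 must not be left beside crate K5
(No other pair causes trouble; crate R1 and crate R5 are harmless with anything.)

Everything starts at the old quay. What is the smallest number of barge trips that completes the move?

11

Counting alone: the drover can take at most 1 across per trip to the new quay, so moving all 5 needs at least 5 loaded trips out, with a return between consecutive ones — at least 9 crossings.
The safety rule pushes this higher. Following every safe sequence of crossings, the most of the 5 that can be at the new quay as the barge arrives there on crossing 9 is 4 — never all 5.
So no plan with fewer than 11 crossings exists, and this one achieves 11:
1. Drover goes to the new quay with crate K5.  [the old quay: crate K2, crate M1, crate R1, crate R5 | the new quay: crate K5]
2. Drover goes back to the old quay alone.  [the old quay: crate K2, crate M1, crate R1, crate R5 | the new quay: crate K5]
3. Drover goes to the new quay with crate M1.  [the old quay: crate K2, crate R1, crate R5 | the new quay: crate K5, crate M1]
4. Drover goes back to the old quay with crate K5.  [the old quay: crate K2, crate K5, crate R1, crate R5 | the new quay: crate M1]
5. Drover goes to the new quay with crate K2.  [the old quay: crate K5, crate R1, crate R5 | the new quay: crate K2, crate M1]
6. Drover goes back to the old quay alone.  [the old quay: crate K5, crate R1, crate R5 | the new quay: crate K2, crate M1]
7. Drover goes to the new quay with crate R1.  [the old quay: crate K5, crate R5 | the new quay: crate K2, crate M1, crate R1]
8. Drover goes back to the old quay alone.  [the old quay: crate K5, crate R5 | the new quay: crate K2, crate M1, crate R1]
9. Drover goes to the new quay with crate R5.  [the old quay: crate K5 | the new quay: crate K2, crate M1, crate R1, crate R5]
10. Drover goes back to the old quay alone.  [the old quay: crate K5 | the new quay: crate K2, crate M1, crate R1, crate R5]
11. Drover goes to the new quay with crate K5.  [the old quay: — | the new quay: crate K2, crate K5, crate M1, crate R1, crate R5]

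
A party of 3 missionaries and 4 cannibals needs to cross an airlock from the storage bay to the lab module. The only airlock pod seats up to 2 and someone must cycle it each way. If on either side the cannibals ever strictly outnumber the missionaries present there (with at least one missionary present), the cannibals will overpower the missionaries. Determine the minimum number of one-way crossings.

The cannibals already outnumber the missionaries at the storage bay before anyone moves, so the starting position itself is disallowed.

impossible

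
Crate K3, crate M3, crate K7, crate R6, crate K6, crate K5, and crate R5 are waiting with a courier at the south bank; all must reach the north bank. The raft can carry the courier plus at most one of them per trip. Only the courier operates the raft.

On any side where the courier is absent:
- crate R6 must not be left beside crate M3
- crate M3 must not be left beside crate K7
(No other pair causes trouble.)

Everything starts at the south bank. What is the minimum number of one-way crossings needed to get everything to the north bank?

15

Counting alone: the courier can take at most 1 across per trip to the north bank, so moving all 7 needs at least 7 loaded trips out, with a return between consecutive ones — at least 13 crossings.
The safety rule pushes this higher. Following every safe sequence of crossings, the most of the 7 that can be at the north bank as the raft arrives there on crossing 13 is 6 — never all 7.
So no plan with fewer than 15 crossings exists, and this one achieves 15:
1. Courier goes to the north bank with crate M3.
2. Courier goes back to the south bank alone.
3. Courier goes to the north bank with crate K3.
4. Courier goes back to the south bank alone.
5. Courier goes to the north bank with crate K7.
6. Courier goes back to the south bank with crate M3.
7. Courier goes to the north bank with crate R6.
8. Courier goes back to the south bank alone.
9. Courier goes to the north bank with crate K6.
10. Courier goes back to the south bank alone.
11. Courier goes to the north bank with crate K5.
12. Courier goes back to the south bank alone.
13. Courier goes to the north bank with crate R5.
14. Courier goes back to the south bank alone.
15. Courier goes to the north bank with crate M3.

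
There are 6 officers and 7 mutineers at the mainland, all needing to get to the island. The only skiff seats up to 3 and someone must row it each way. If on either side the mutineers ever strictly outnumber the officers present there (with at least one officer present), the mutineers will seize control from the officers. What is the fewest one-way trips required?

The mutineers already outnumber the officers at the mainland before anyone moves, so the starting position itself is disallowed.

impossible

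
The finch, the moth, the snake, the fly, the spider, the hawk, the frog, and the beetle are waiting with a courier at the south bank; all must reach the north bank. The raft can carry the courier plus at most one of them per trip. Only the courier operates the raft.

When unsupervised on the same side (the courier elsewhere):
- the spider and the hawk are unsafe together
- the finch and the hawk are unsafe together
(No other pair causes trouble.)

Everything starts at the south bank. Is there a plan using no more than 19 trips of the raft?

Yes — this plan uses 17 crossings (≤ 19):
1. Courier goes to the north bank with the hawk.  [the south bank: the beetle, the finch, the fly, the frog, the moth, the snake, the spider | the north bank: the hawk]
2. Courier goes back to the south bank alone.  [the south bank: the beetle, the finch, the fly, the frog, the moth, the snake, the spider | the north bank: the hawk]
3. Courier goes to the north bank with the finch.  [the south bank: the beetle, the fly, the frog, the moth, the snake, the spider | the north bank: the finch, the hawk]
4. Courier goes back to the south bank with the hawk.  [the south bank: the beetle, the fly, the frog, the hawk, the moth, the snake, the spider | the north bank: the finch]
5. Courier goes to the north bank with the spider.  [the south bank: the beetle, the fly, the frog, the hawk, the moth, the snake | the north bank: the finch, the spider]
6. Courier goes back to the south bank alone.  [the south bank: the beetle, the fly, the frog, the hawk, the moth, the snake | the north bank: the finch, the spider]
7. Courier goes to the north bank with the moth.  [the south bank: the beetle, the fly, the frog, the hawk, the snake | the north bank: the finch, the moth, the spider]
8. Courier goes back to the south bank alone.  [the south bank: the beetle, the fly, the frog, the hawk, the snake | the north bank: the finch, the moth, the spider]
9. Courier goes to the north bank with the snake.  [the south bank: the beetle, the fly, the frog, the hawk | the north bank: the finch, the moth, the snake, the spider]
10. Courier goes back to the south bank alone.  [the south bank: the beetle, the fly, the frog, the hawk | the north bank: the finch, the moth, the snake, the spider]
11. Courier goes to the north bank with the fly.  [the south bank: the beetle, the frog, the hawk | the north bank: the finch, the fly, the moth, the snake, the spider]
12. Courier goes back to the south bank alone.  [the south bank: the beetle, the frog, the hawk | the north bank: the finch, the fly, the moth, the snake, the spider]
13. Courier goes to the north bank with the frog.  [the south bank: the beetle, the hawk | the north bank: the finch, the fly, the frog, the moth, the snake, the spider]
14. Courier goes back to the south bank alone.  [the south bank: the beetle, the hawk | the north bank: the finch, the fly, the frog, the moth, the snake, the spider]
15. Courier goes to the north bank with the beetle.  [the south bank: the hawk | the north bank: the beetle, the finch, the fly, the frog, the moth, the snake, the spider]
16. Courier goes back to the south bank alone.  [the south bank: the hawk | the north bank: the beetle, the finch, the fly, the frog, the moth, the snake, the spider]
17. Courier goes to the north bank with the hawk.  [the south bank: — | the north bank: the beetle, the finch, the fly, the frog, the hawk, the moth, the snake, the spider]

Yes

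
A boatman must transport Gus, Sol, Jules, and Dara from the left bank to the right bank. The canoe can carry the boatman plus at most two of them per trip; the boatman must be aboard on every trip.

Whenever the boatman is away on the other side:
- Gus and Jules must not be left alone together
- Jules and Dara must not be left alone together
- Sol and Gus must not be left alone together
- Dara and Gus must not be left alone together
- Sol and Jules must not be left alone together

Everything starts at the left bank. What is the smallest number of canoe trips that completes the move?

Counting alone: the boatman can take at most 2 across per trip to the right bank, so moving all 4 needs at least 2 loaded trips out, with a return between consecutive ones — at least 3 crossings.
The safety rule pushes this higher. Following every safe sequence of crossings, the most of the 4 that can be at the right bank as the canoe arrives there on crossing 3 is 3 — never all 4.
So no plan with fewer than 5 crossings exists, and this one achieves 5:
1. Boatman goes to the right bank with Gus and Jules.  [the left bank: Dara, Sol | the right bank: Gus, Jules]
2. Boatman goes back to the left bank with Gus.  [the left bank: Dara, Gus, Sol | the right bank: Jules]
3. Boatman goes to the right bank with Dara and Sol.  [the left bank: Gus | the right bank: Dara, Jules, Sol]
4. Boatman goes back to the left bank with Jules.  [the left bank: Gus, Jules | the right bank: Dara, Sol]
5. Boatman goes to the right bank with Gus and Jules.  [the left bank: — | the right bank: Dara, Gus, Jules, Sol]

5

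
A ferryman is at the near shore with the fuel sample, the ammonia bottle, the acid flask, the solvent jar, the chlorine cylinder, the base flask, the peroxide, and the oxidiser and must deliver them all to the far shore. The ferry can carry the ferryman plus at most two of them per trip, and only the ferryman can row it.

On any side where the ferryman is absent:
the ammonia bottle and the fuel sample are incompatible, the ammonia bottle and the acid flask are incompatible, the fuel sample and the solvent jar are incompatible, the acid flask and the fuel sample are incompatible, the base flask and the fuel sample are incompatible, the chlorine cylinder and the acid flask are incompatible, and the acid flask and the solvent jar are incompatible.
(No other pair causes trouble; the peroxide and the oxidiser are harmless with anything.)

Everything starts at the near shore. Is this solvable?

Yes

1. Ferryman goes to the far shore with the acid flask and the fuel sample.  [the near shore: the ammonia bottle, the base flask, the chlorine cylinder, the oxidiser, the peroxide, the solvent jar | the far shore: the acid flask, the fuel sample]
2. Ferryman goes back to the near shore with the fuel sample.  [the near shore: the ammonia bottle, the base flask, the chlorine cylinder, the fuel sample, the oxidiser, the peroxide, the solvent jar | the far shore: the acid flask]
3. Ferryman goes to the far shore with the chlorine cylinder and the fuel sample.  [the near shore: the ammonia bottle, the base flask, the oxidiser, the peroxide, the solvent jar | the far shore: the acid flask, the chlorine cylinder, the fuel sample]
4. Ferryman goes back to the near shore with the acid flask.  [the near shore: the acid flask, the ammonia bottle, the base flask, the oxidiser, the peroxide, the solvent jar | the far shore: the chlorine cylinder, the fuel sample]
5. Ferryman goes to the far shore with the ammonia bottle and the solvent jar.  [the near shore: the acid flask, the base flask, the oxidiser, the peroxide | the far shore: the ammonia bottle, the chlorine cylinder, the fuel sample, the solvent jar]
6. Ferryman goes back to the near shore with the fuel sample.  [the near shore: the acid flask, the base flask, the fuel sample, the oxidiser, the peroxide | the far shore: the ammonia bottle, the chlorine cylinder, the solvent jar]
7. Ferryman goes to the far shore with the base flask and the fuel sample.  [the near shore: the acid flask, the oxidiser, the peroxide | the far shore: the ammonia bottle, the base flask, the chlorine cylinder, the fuel sample, the solvent jar]
8. Ferryman goes back to the near shore with the fuel sample.  [the near shore: the acid flask, the fuel sample, the oxidiser, the peroxide | the far shore: the ammonia bottle, the base flask, the chlorine cylinder, the solvent jar]
9. Ferryman goes to the far shore with the fuel sample and the peroxide.  [the near shore: the acid flask, the oxidiser | the far shore: the ammonia bottle, the base flask, the chlorine cylinder, the fuel sample, the peroxide, the solvent jar]
10. Ferryman goes back to the near shore with the fuel sample.  [the near shore: the acid flask, the fuel sample, the oxidiser | the far shore: the ammonia bottle, the base flask, the chlorine cylinder, the peroxide, the solvent jar]
11. Ferryman goes to the far shore with the fuel sample and the oxidiser.  [the near shore: the acid flask | the far shore: the ammonia bottle, the base flask, the chlorine cylinder, the fuel sample, the oxidiser, the peroxide, the solvent jar]
12. Ferryman goes back to the near shore with the fuel sample.  [the near shore: the acid flask, the fuel sample | the far shore: the ammonia bottle, the base flask, the chlorine cylinder, the oxidiser, the peroxide, the solvent jar]
13. Ferryman goes to the far shore with the acid flask and the fuel sample.  [the near shore: — | the far shore: the acid flask, the ammonia bottle, the base flask, the chlorine cylinder, the fuel sample, the oxidiser, the peroxide, the solvent jar]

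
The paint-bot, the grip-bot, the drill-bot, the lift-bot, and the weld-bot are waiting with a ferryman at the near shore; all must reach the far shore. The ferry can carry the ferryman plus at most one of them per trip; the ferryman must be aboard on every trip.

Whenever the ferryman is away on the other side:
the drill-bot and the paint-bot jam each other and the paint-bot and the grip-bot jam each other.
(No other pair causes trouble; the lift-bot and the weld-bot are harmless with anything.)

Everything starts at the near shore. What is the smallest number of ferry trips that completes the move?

11

Counting alone: the ferryman can take at most 1 across per trip to the far shore, so moving all 5 needs at least 5 loaded trips out, with a return between consecutive ones — at least 9 crossings.
The safety rule pushes this higher. Following every safe sequence of crossings, the most of the 5 that can be at the far shore as the ferry arrives there on crossing 9 is 4 — never all 5.
So no plan with fewer than 11 crossings exists, and this one achieves 11:
1. Ferryman goes to the far shore with the paint-bot.
2. Ferryman goes back to the near shore alone.
3. Ferryman goes to the far shore with the grip-bot.
4. Ferryman goes back to the near shore with the paint-bot.
5. Ferryman goes to the far shore with the drill-bot.
6. Ferryman goes back to the near shore alone.
7. Ferryman goes to the far shore with the lift-bot.
8. Ferryman goes back to the near shore alone.
9. Ferryman goes to the far shore with the weld-bot.
10. Ferryman goes back to the near shore alone.
11. Ferryman goes to the far shore with the paint-bot.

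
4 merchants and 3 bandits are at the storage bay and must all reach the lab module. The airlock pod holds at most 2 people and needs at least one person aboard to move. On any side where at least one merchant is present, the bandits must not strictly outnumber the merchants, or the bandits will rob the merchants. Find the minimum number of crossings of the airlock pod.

11

Counting alone: each trip to the lab module takes at most 2 across and each return brings at least 1 back, so after t trips out (and t−1 returns) at most 2t − (t−1) of the 7 are across; that first reaches 7 at t = 6, so at least 11 crossings are needed.
The plan below uses exactly 11 crossings, so it is optimal:
1. 2 bandits → the lab module.  (the storage bay: 4M 1B; the lab module: 0M 2B)
2. 1 bandit ← the storage bay.  (the storage bay: 4M 2B; the lab module: 0M 1B)
3. 2 bandits → the lab module.  (the storage bay: 4M 0B; the lab module: 0M 3B)
4. 1 bandit ← the storage bay.  (the storage bay: 4M 1B; the lab module: 0M 2B)
5. 2 merchants → the lab module.  (the storage bay: 2M 1B; the lab module: 2M 2B)
6. 1 bandit ← the storage bay.  (the storage bay: 2M 2B; the lab module: 2M 1B)
7. 1 merchant and 1 bandit → the lab module.  (the storage bay: 1M 1B; the lab module: 3M 2B)
8. 1 merchant ← the storage bay.  (the storage bay: 2M 1B; the lab module: 2M 2B)
9. 1 merchant and 1 bandit → the lab module.  (the storage bay: 1M 0B; the lab module: 3M 3B)
10. 1 bandit ← the storage bay.  (the storage bay: 1M 1B; the lab module: 3M 2B)
11. 1 merchant and 1 bandit → the lab module.  (the storage bay: 0M 0B; the lab module: 4M 3B)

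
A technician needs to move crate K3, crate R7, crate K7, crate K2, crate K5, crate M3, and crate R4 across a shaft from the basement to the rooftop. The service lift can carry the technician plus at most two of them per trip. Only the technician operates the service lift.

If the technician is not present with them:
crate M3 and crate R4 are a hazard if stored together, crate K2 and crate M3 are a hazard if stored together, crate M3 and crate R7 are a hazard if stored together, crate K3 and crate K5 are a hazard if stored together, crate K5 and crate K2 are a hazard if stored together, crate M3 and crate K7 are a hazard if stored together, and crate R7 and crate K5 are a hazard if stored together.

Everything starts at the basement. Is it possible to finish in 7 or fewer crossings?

No

Counting alone: the technician can take at most 2 across per trip to the rooftop, so moving all 7 needs at least 4 loaded trips out, with a return between consecutive ones — at least 7 crossings.
The safety rule pushes this higher. Following every safe sequence of crossings, the most of the 7 that can be at the rooftop as the service lift arrives there on crossing 7 is 6 — never all 7.
So the move cannot be finished within 7 crossings. (The shortest complete plan takes 9:)
1. Technician goes to the rooftop with crate K5 and crate M3.  [the basement: crate K2, crate K3, crate K7, crate R4, crate R7 | the rooftop: crate K5, crate M3]
2. Technician goes back to the basement alone.  [the basement: crate K2, crate K3, crate K7, crate R4, crate R7 | the rooftop: crate K5, crate M3]
3. Technician goes to the rooftop with crate K3.  [the basement: crate K2, crate K7, crate R4, crate R7 | the rooftop: crate K3, crate K5, crate M3]
4. Technician goes back to the basement with crate K5.  [the basement: crate K2, crate K5, crate K7, crate R4, crate R7 | the rooftop: crate K3, crate M3]
5. Technician goes to the rooftop with crate K2 and crate R7.  [the basement: crate K5, crate K7, crate R4 | the rooftop: crate K2, crate K3, crate M3, crate R7]
6. Technician goes back to the basement with crate M3.  [the basement: crate K5, crate K7, crate M3, crate R4 | the rooftop: crate K2, crate K3, crate R7]
7. Technician goes to the rooftop with crate K7 and crate R4.  [the basement: crate K5, crate M3 | the rooftop: crate K2, crate K3, crate K7, crate R4, crate R7]
8. Technician goes back to the basement alone.  [the basement: crate K5, crate M3 | the rooftop: crate K2, crate K3, crate K7, crate R4, crate R7]
9. Technician goes to the rooftop with crate K5 and crate M3.  [the basement: — | the rooftop: crate K2, crate K3, crate K5, crate K7, crate M3, crate R4, crate R7]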